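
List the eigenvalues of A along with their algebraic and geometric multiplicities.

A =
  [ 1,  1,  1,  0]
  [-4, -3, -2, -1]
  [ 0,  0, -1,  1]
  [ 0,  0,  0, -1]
λ = -1: alg = 4, geom = 2

Step 1 — factor the characteristic polynomial to read off the algebraic multiplicities:
  χ_A(x) = (x + 1)^4

Step 2 — compute geometric multiplicities via the rank-nullity identity g(λ) = n − rank(A − λI):
  rank(A − (-1)·I) = 2, so dim ker(A − (-1)·I) = n − 2 = 2

Summary:
  λ = -1: algebraic multiplicity = 4, geometric multiplicity = 2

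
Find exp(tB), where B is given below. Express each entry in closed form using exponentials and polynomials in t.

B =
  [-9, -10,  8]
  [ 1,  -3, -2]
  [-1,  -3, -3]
e^{tB} =
  [-t^2*exp(-5*t) - 4*t*exp(-5*t) + exp(-5*t), -2*t^2*exp(-5*t) - 10*t*exp(-5*t), 2*t^2*exp(-5*t) + 8*t*exp(-5*t)]
  [t*exp(-5*t), 2*t*exp(-5*t) + exp(-5*t), -2*t*exp(-5*t)]
  [-t^2*exp(-5*t)/2 - t*exp(-5*t), -t^2*exp(-5*t) - 3*t*exp(-5*t), t^2*exp(-5*t) + 2*t*exp(-5*t) + exp(-5*t)]

Strategy: write B = P · J · P⁻¹ where J is a Jordan canonical form, so e^{tB} = P · e^{tJ} · P⁻¹, and e^{tJ} can be computed block-by-block.

B has Jordan form
J =
  [-5,  1,  0]
  [ 0, -5,  1]
  [ 0,  0, -5]
(up to reordering of blocks).

Per-block formulas:
  For a 3×3 Jordan block J_3(-5): exp(t · J_3(-5)) = e^(-5t)·(I + t·N + (t^2/2)·N^2), where N is the 3×3 nilpotent shift.

After assembling e^{tJ} and conjugating by P, we get:

e^{tB} =
  [-t^2*exp(-5*t) - 4*t*exp(-5*t) + exp(-5*t), -2*t^2*exp(-5*t) - 10*t*exp(-5*t), 2*t^2*exp(-5*t) + 8*t*exp(-5*t)]
  [t*exp(-5*t), 2*t*exp(-5*t) + exp(-5*t), -2*t*exp(-5*t)]
  [-t^2*exp(-5*t)/2 - t*exp(-5*t), -t^2*exp(-5*t) - 3*t*exp(-5*t), t^2*exp(-5*t) + 2*t*exp(-5*t) + exp(-5*t)]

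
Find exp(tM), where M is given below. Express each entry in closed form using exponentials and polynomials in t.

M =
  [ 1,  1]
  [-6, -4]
e^{tM} =
  [3*exp(-t) - 2*exp(-2*t), exp(-t) - exp(-2*t)]
  [-6*exp(-t) + 6*exp(-2*t), -2*exp(-t) + 3*exp(-2*t)]

Strategy: write M = P · J · P⁻¹ where J is a Jordan canonical form, so e^{tM} = P · e^{tJ} · P⁻¹, and e^{tJ} can be computed block-by-block.

M has Jordan form
J =
  [-2,  0]
  [ 0, -1]
(up to reordering of blocks).

Per-block formulas:
  For a 1×1 block at λ = -2: exp(t · [-2]) = [e^(-2t)].
  For a 1×1 block at λ = -1: exp(t · [-1]) = [e^(-1t)].

After assembling e^{tJ} and conjugating by P, we get:

e^{tM} =
  [3*exp(-t) - 2*exp(-2*t), exp(-t) - exp(-2*t)]
  [-6*exp(-t) + 6*exp(-2*t), -2*exp(-t) + 3*exp(-2*t)]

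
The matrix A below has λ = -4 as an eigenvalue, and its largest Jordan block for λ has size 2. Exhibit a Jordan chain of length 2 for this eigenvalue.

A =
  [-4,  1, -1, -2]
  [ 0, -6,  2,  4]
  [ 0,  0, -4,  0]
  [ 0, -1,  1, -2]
A Jordan chain for λ = -4 of length 2:
v_1 = (1, -2, 0, -1)ᵀ
v_2 = (0, 1, 0, 0)ᵀ

Let N = A − (-4)·I. We want v_2 with N^2 v_2 = 0 but N^1 v_2 ≠ 0; then v_{j-1} := N · v_j for j = 2, …, 2.

Pick v_2 = (0, 1, 0, 0)ᵀ.
Then v_1 = N · v_2 = (1, -2, 0, -1)ᵀ.

Sanity check: (A − (-4)·I) v_1 = (0, 0, 0, 0)ᵀ = 0. ✓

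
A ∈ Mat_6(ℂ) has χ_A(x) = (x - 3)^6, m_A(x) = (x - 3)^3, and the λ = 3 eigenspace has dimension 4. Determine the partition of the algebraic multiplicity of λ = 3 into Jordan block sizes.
Block sizes for λ = 3: [3, 1, 1, 1]

Step 1 — from the characteristic polynomial, algebraic multiplicity of λ = 3 is 6. From dim ker(A − (3)·I) = 4, there are exactly 4 Jordan blocks for λ = 3.
Step 2 — from the minimal polynomial, the factor (x − 3)^3 tells us the largest block for λ = 3 has size 3.
Step 3 — with total size 6, 4 blocks, and largest block 3, the block sizes (in nonincreasing order) are [3, 1, 1, 1].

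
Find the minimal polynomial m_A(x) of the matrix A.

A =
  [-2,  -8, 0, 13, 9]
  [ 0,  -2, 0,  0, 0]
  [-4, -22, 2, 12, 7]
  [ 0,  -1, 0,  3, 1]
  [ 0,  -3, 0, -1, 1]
x^5 - 2*x^4 - 8*x^3 + 16*x^2 + 16*x - 32

The characteristic polynomial is χ_A(x) = (x - 2)^3*(x + 2)^2, so the eigenvalues are known. The minimal polynomial is
  m_A(x) = Π_λ (x − λ)^{k_λ}
where k_λ is the size of the *largest* Jordan block for λ (equivalently, the smallest k with (A − λI)^k v = 0 for every generalised eigenvector v of λ).

  λ = -2: largest Jordan block has size 2, contributing (x + 2)^2
  λ = 2: largest Jordan block has size 3, contributing (x − 2)^3

So m_A(x) = (x - 2)^3*(x + 2)^2 = x^5 - 2*x^4 - 8*x^3 + 16*x^2 + 16*x - 32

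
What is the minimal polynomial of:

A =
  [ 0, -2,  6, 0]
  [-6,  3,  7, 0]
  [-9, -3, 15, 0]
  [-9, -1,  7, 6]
x^3 - 18*x^2 + 108*x - 216

The characteristic polynomial is χ_A(x) = (x - 6)^4, so the eigenvalues are known. The minimal polynomial is
  m_A(x) = Π_λ (x − λ)^{k_λ}
where k_λ is the size of the *largest* Jordan block for λ (equivalently, the smallest k with (A − λI)^k v = 0 for every generalised eigenvector v of λ).

  λ = 6: largest Jordan block has size 3, contributing (x − 6)^3

So m_A(x) = (x - 6)^3 = x^3 - 18*x^2 + 108*x - 216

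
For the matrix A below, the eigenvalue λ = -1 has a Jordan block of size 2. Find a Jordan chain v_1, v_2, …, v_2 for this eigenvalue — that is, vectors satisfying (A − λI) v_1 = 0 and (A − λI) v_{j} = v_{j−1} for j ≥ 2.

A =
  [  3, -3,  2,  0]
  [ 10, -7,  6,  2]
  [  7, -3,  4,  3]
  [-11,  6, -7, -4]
A Jordan chain for λ = -1 of length 2:
v_1 = (4, 10, 7, -11)ᵀ
v_2 = (1, 0, 0, 0)ᵀ

Let N = A − (-1)·I. We want v_2 with N^2 v_2 = 0 but N^1 v_2 ≠ 0; then v_{j-1} := N · v_j for j = 2, …, 2.

Pick v_2 = (1, 0, 0, 0)ᵀ.
Then v_1 = N · v_2 = (4, 10, 7, -11)ᵀ.

Sanity check: (A − (-1)·I) v_1 = (0, 0, 0, 0)ᵀ = 0. ✓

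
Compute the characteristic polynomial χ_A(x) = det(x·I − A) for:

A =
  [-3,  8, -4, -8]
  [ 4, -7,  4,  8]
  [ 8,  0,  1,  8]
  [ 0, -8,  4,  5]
x^4 + 4*x^3 - 2*x^2 - 12*x + 9

Expanding det(x·I − A) (e.g. by cofactor expansion or by noting that A is similar to its Jordan form J, which has the same characteristic polynomial as A) gives
  χ_A(x) = x^4 + 4*x^3 - 2*x^2 - 12*x + 9
which factors as (x - 1)^2*(x + 3)^2. The eigenvalues (with algebraic multiplicities) are λ = -3 with multiplicity 2, λ = 1 with multiplicity 2.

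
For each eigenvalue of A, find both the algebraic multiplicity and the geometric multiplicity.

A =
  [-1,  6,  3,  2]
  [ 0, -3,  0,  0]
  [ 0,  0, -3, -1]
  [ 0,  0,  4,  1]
λ = -3: alg = 1, geom = 1; λ = -1: alg = 3, geom = 1

Step 1 — factor the characteristic polynomial to read off the algebraic multiplicities:
  χ_A(x) = (x + 1)^3*(x + 3)

Step 2 — compute geometric multiplicities via the rank-nullity identity g(λ) = n − rank(A − λI):
  rank(A − (-3)·I) = 3, so dim ker(A − (-3)·I) = n − 3 = 1
  rank(A − (-1)·I) = 3, so dim ker(A − (-1)·I) = n − 3 = 1

Summary:
  λ = -3: algebraic multiplicity = 1, geometric multiplicity = 1
  λ = -1: algebraic multiplicity = 3, geometric multiplicity = 1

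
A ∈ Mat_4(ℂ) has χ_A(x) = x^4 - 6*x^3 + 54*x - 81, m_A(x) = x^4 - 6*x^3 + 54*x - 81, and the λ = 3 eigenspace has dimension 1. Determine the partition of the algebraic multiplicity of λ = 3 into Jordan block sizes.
Block sizes for λ = 3: [3]

Step 1 — from the characteristic polynomial, algebraic multiplicity of λ = 3 is 3. From dim ker(A − (3)·I) = 1, there are exactly 1 Jordan blocks for λ = 3.
Step 2 — from the minimal polynomial, the factor (x − 3)^3 tells us the largest block for λ = 3 has size 3.
Step 3 — with total size 3, 1 blocks, and largest block 3, the block sizes (in nonincreasing order) are [3].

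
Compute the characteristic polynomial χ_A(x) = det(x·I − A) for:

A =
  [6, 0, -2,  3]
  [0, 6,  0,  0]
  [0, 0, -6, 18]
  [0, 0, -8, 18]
x^4 - 24*x^3 + 216*x^2 - 864*x + 1296

Expanding det(x·I − A) (e.g. by cofactor expansion or by noting that A is similar to its Jordan form J, which has the same characteristic polynomial as A) gives
  χ_A(x) = x^4 - 24*x^3 + 216*x^2 - 864*x + 1296
which factors as (x - 6)^4. The eigenvalues (with algebraic multiplicities) are λ = 6 with multiplicity 4.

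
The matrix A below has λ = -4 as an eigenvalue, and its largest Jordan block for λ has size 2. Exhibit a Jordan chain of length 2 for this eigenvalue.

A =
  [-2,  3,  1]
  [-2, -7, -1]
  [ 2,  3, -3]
A Jordan chain for λ = -4 of length 2:
v_1 = (2, -2, 2)ᵀ
v_2 = (1, 0, 0)ᵀ

Let N = A − (-4)·I. We want v_2 with N^2 v_2 = 0 but N^1 v_2 ≠ 0; then v_{j-1} := N · v_j for j = 2, …, 2.

Pick v_2 = (1, 0, 0)ᵀ.
Then v_1 = N · v_2 = (2, -2, 2)ᵀ.

Sanity check: (A − (-4)·I) v_1 = (0, 0, 0)ᵀ = 0. ✓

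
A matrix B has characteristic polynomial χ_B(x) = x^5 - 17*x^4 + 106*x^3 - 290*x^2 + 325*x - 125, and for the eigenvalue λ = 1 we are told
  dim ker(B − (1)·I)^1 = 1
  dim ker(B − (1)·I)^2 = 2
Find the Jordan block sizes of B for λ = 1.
Block sizes for λ = 1: [2]

From the dimensions of kernels of powers, the number of Jordan blocks of size at least j is d_j − d_{j−1} where d_j = dim ker(N^j) (with d_0 = 0). Computing the differences gives [1, 1].
The number of blocks of size exactly k is (#blocks of size ≥ k) − (#blocks of size ≥ k + 1), so the partition is: 1 block(s) of size 2.
In nonincreasing order the block sizes are [2].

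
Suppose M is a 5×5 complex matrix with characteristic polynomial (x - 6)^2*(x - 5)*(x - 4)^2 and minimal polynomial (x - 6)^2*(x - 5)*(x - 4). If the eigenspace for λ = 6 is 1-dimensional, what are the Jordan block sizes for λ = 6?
Block sizes for λ = 6: [2]

Step 1 — from the characteristic polynomial, algebraic multiplicity of λ = 6 is 2. From dim ker(M − (6)·I) = 1, there are exactly 1 Jordan blocks for λ = 6.
Step 2 — from the minimal polynomial, the factor (x − 6)^2 tells us the largest block for λ = 6 has size 2.
Step 3 — with total size 2, 1 blocks, and largest block 2, the block sizes (in nonincreasing order) are [2].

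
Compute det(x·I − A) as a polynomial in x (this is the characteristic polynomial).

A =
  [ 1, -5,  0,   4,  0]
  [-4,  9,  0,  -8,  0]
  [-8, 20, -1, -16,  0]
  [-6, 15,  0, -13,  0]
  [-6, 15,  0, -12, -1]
x^5 + 5*x^4 + 10*x^3 + 10*x^2 + 5*x + 1

Expanding det(x·I − A) (e.g. by cofactor expansion or by noting that A is similar to its Jordan form J, which has the same characteristic polynomial as A) gives
  χ_A(x) = x^5 + 5*x^4 + 10*x^3 + 10*x^2 + 5*x + 1
which factors as (x + 1)^5. The eigenvalues (with algebraic multiplicities) are λ = -1 with multiplicity 5.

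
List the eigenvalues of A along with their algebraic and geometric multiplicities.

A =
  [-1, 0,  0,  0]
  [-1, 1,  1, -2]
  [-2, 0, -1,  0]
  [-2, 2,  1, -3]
λ = -1: alg = 4, geom = 2

Step 1 — factor the characteristic polynomial to read off the algebraic multiplicities:
  χ_A(x) = (x + 1)^4

Step 2 — compute geometric multiplicities via the rank-nullity identity g(λ) = n − rank(A − λI):
  rank(A − (-1)·I) = 2, so dim ker(A − (-1)·I) = n − 2 = 2

Summary:
  λ = -1: algebraic multiplicity = 4, geometric multiplicity = 2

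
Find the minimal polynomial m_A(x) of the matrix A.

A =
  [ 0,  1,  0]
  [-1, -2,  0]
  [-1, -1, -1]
x^2 + 2*x + 1

The characteristic polynomial is χ_A(x) = (x + 1)^3, so the eigenvalues are known. The minimal polynomial is
  m_A(x) = Π_λ (x − λ)^{k_λ}
where k_λ is the size of the *largest* Jordan block for λ (equivalently, the smallest k with (A − λI)^k v = 0 for every generalised eigenvector v of λ).

  λ = -1: largest Jordan block has size 2, contributing (x + 1)^2

So m_A(x) = (x + 1)^2 = x^2 + 2*x + 1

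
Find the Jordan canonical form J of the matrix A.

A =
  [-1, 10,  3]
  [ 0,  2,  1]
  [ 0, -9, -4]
J_3(-1)

The characteristic polynomial is
  det(x·I − A) = x^3 + 3*x^2 + 3*x + 1 = (x + 1)^3

Eigenvalues and multiplicities (the geometric multiplicity of λ is n − rank(A − λI), which equals the number of Jordan blocks for λ):
  λ = -1: algebraic multiplicity = 3, geometric multiplicity = 1

Determining the block sizes for each eigenvalue:
  λ = -1: one block (gm = 1), so the single block has size am = 3 → block sizes [3]

Assembling the blocks gives a Jordan form
J =
  [-1,  1,  0]
  [ 0, -1,  1]
  [ 0,  0, -1]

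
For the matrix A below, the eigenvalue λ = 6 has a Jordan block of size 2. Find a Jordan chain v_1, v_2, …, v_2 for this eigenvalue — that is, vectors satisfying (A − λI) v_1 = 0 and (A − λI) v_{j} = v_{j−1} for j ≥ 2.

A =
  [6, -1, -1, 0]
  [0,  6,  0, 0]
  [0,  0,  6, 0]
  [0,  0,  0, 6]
A Jordan chain for λ = 6 of length 2:
v_1 = (-1, 0, 0, 0)ᵀ
v_2 = (0, 1, 0, 0)ᵀ

Let N = A − (6)·I. We want v_2 with N^2 v_2 = 0 but N^1 v_2 ≠ 0; then v_{j-1} := N · v_j for j = 2, …, 2.

Pick v_2 = (0, 1, 0, 0)ᵀ.
Then v_1 = N · v_2 = (-1, 0, 0, 0)ᵀ.

Sanity check: (A − (6)·I) v_1 = (0, 0, 0, 0)ᵀ = 0. ✓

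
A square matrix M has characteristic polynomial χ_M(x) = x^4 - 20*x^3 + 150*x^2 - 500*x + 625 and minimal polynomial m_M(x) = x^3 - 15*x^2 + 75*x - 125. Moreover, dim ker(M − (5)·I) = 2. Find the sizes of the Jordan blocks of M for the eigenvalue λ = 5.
Block sizes for λ = 5: [3, 1]

Step 1 — from the characteristic polynomial, algebraic multiplicity of λ = 5 is 4. From dim ker(M − (5)·I) = 2, there are exactly 2 Jordan blocks for λ = 5.
Step 2 — from the minimal polynomial, the factor (x − 5)^3 tells us the largest block for λ = 5 has size 3.
Step 3 — with total size 4, 2 blocks, and largest block 3, the block sizes (in nonincreasing order) are [3, 1].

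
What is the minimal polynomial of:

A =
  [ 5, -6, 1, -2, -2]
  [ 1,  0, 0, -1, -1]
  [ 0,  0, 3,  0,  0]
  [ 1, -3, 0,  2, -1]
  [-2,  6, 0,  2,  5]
x^3 - 9*x^2 + 27*x - 27

The characteristic polynomial is χ_A(x) = (x - 3)^5, so the eigenvalues are known. The minimal polynomial is
  m_A(x) = Π_λ (x − λ)^{k_λ}
where k_λ is the size of the *largest* Jordan block for λ (equivalently, the smallest k with (A − λI)^k v = 0 for every generalised eigenvector v of λ).

  λ = 3: largest Jordan block has size 3, contributing (x − 3)^3

So m_A(x) = (x - 3)^3 = x^3 - 9*x^2 + 27*x - 27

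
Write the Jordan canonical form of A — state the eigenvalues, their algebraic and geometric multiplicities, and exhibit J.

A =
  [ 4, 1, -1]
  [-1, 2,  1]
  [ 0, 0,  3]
J_2(3) ⊕ J_1(3)

The characteristic polynomial is
  det(x·I − A) = x^3 - 9*x^2 + 27*x - 27 = (x - 3)^3

Eigenvalues and multiplicities (the geometric multiplicity of λ is n − rank(A − λI), which equals the number of Jordan blocks for λ):
  λ = 3: algebraic multiplicity = 3, geometric multiplicity = 2

Determining the block sizes for each eigenvalue:
  λ = 3: 2 blocks summing to 3 forces exactly one block of size 2 and the rest size 1 → block sizes [2, 1]

Assembling the blocks gives a Jordan form
J =
  [3, 1, 0]
  [0, 3, 0]
  [0, 0, 3]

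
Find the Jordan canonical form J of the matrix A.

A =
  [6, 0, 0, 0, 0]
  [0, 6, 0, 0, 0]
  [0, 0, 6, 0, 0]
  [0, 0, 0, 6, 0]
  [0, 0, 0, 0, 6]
J_1(6) ⊕ J_1(6) ⊕ J_1(6) ⊕ J_1(6) ⊕ J_1(6)

The characteristic polynomial is
  det(x·I − A) = x^5 - 30*x^4 + 360*x^3 - 2160*x^2 + 6480*x - 7776 = (x - 6)^5

Eigenvalues and multiplicities (the geometric multiplicity of λ is n − rank(A − λI), which equals the number of Jordan blocks for λ):
  λ = 6: algebraic multiplicity = 5, geometric multiplicity = 5

Determining the block sizes for each eigenvalue:
  λ = 6: gm = am = 5, so every block has size 1 → block sizes [1, 1, 1, 1, 1]

Assembling the blocks gives a Jordan form
J =
  [6, 0, 0, 0, 0]
  [0, 6, 0, 0, 0]
  [0, 0, 6, 0, 0]
  [0, 0, 0, 6, 0]
  [0, 0, 0, 0, 6]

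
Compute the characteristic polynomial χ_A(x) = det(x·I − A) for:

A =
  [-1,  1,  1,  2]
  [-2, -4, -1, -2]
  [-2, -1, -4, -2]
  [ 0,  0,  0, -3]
x^4 + 12*x^3 + 54*x^2 + 108*x + 81

Expanding det(x·I − A) (e.g. by cofactor expansion or by noting that A is similar to its Jordan form J, which has the same characteristic polynomial as A) gives
  χ_A(x) = x^4 + 12*x^3 + 54*x^2 + 108*x + 81
which factors as (x + 3)^4. The eigenvalues (with algebraic multiplicities) are λ = -3 with multiplicity 4.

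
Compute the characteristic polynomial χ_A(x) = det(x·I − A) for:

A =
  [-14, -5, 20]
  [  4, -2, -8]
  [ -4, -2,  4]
x^3 + 12*x^2 + 48*x + 64

Expanding det(x·I − A) (e.g. by cofactor expansion or by noting that A is similar to its Jordan form J, which has the same characteristic polynomial as A) gives
  χ_A(x) = x^3 + 12*x^2 + 48*x + 64
which factors as (x + 4)^3. The eigenvalues (with algebraic multiplicities) are λ = -4 with multiplicity 3.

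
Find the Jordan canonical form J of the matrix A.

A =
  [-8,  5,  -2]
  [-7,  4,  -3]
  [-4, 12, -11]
J_3(-5)

The characteristic polynomial is
  det(x·I − A) = x^3 + 15*x^2 + 75*x + 125 = (x + 5)^3

Eigenvalues and multiplicities (the geometric multiplicity of λ is n − rank(A − λI), which equals the number of Jordan blocks for λ):
  λ = -5: algebraic multiplicity = 3, geometric multiplicity = 1

Determining the block sizes for each eigenvalue:
  λ = -5: one block (gm = 1), so the single block has size am = 3 → block sizes [3]

Assembling the blocks gives a Jordan form
J =
  [-5,  1,  0]
  [ 0, -5,  1]
  [ 0,  0, -5]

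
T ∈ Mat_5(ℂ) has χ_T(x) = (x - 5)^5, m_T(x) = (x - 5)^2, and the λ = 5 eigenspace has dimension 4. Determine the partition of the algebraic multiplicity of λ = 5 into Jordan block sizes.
Block sizes for λ = 5: [2, 1, 1, 1]

Step 1 — from the characteristic polynomial, algebraic multiplicity of λ = 5 is 5. From dim ker(T − (5)·I) = 4, there are exactly 4 Jordan blocks for λ = 5.
Step 2 — from the minimal polynomial, the factor (x − 5)^2 tells us the largest block for λ = 5 has size 2.
Step 3 — with total size 5, 4 blocks, and largest block 2, the block sizes (in nonincreasing order) are [2, 1, 1, 1].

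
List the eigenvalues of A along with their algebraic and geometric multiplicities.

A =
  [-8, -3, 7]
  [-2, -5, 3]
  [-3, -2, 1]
λ = -4: alg = 3, geom = 1

Step 1 — factor the characteristic polynomial to read off the algebraic multiplicities:
  χ_A(x) = (x + 4)^3

Step 2 — compute geometric multiplicities via the rank-nullity identity g(λ) = n − rank(A − λI):
  rank(A − (-4)·I) = 2, so dim ker(A − (-4)·I) = n − 2 = 1

Summary:
  λ = -4: algebraic multiplicity = 3, geometric multiplicity = 1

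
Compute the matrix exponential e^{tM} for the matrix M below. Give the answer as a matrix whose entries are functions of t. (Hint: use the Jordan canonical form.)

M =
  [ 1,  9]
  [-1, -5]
e^{tM} =
  [3*t*exp(-2*t) + exp(-2*t), 9*t*exp(-2*t)]
  [-t*exp(-2*t), -3*t*exp(-2*t) + exp(-2*t)]

Strategy: write M = P · J · P⁻¹ where J is a Jordan canonical form, so e^{tM} = P · e^{tJ} · P⁻¹, and e^{tJ} can be computed block-by-block.

M has Jordan form
J =
  [-2,  1]
  [ 0, -2]
(up to reordering of blocks).

Per-block formulas:
  For a 2×2 Jordan block J_2(-2): exp(t · J_2(-2)) = e^(-2t)·(I + t·N), where N is the 2×2 nilpotent shift.

After assembling e^{tJ} and conjugating by P, we get:

e^{tM} =
  [3*t*exp(-2*t) + exp(-2*t), 9*t*exp(-2*t)]
  [-t*exp(-2*t), -3*t*exp(-2*t) + exp(-2*t)]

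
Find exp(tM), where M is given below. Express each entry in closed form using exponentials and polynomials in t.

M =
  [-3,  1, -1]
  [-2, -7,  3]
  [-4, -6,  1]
e^{tM} =
  [t^2*exp(-3*t) + exp(-3*t), t^2*exp(-3*t) + t*exp(-3*t), -t^2*exp(-3*t)/2 - t*exp(-3*t)]
  [-2*t^2*exp(-3*t) - 2*t*exp(-3*t), -2*t^2*exp(-3*t) - 4*t*exp(-3*t) + exp(-3*t), t^2*exp(-3*t) + 3*t*exp(-3*t)]
  [-2*t^2*exp(-3*t) - 4*t*exp(-3*t), -2*t^2*exp(-3*t) - 6*t*exp(-3*t), t^2*exp(-3*t) + 4*t*exp(-3*t) + exp(-3*t)]

Strategy: write M = P · J · P⁻¹ where J is a Jordan canonical form, so e^{tM} = P · e^{tJ} · P⁻¹, and e^{tJ} can be computed block-by-block.

M has Jordan form
J =
  [-3,  1,  0]
  [ 0, -3,  1]
  [ 0,  0, -3]
(up to reordering of blocks).

Per-block formulas:
  For a 3×3 Jordan block J_3(-3): exp(t · J_3(-3)) = e^(-3t)·(I + t·N + (t^2/2)·N^2), where N is the 3×3 nilpotent shift.

After assembling e^{tJ} and conjugating by P, we get:

e^{tM} =
  [t^2*exp(-3*t) + exp(-3*t), t^2*exp(-3*t) + t*exp(-3*t), -t^2*exp(-3*t)/2 - t*exp(-3*t)]
  [-2*t^2*exp(-3*t) - 2*t*exp(-3*t), -2*t^2*exp(-3*t) - 4*t*exp(-3*t) + exp(-3*t), t^2*exp(-3*t) + 3*t*exp(-3*t)]
  [-2*t^2*exp(-3*t) - 4*t*exp(-3*t), -2*t^2*exp(-3*t) - 6*t*exp(-3*t), t^2*exp(-3*t) + 4*t*exp(-3*t) + exp(-3*t)]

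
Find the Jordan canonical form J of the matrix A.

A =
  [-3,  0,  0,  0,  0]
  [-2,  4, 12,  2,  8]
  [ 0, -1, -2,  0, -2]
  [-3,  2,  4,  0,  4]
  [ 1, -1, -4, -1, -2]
J_1(-3) ⊕ J_2(0) ⊕ J_2(0)

The characteristic polynomial is
  det(x·I − A) = x^5 + 3*x^4 = x^4*(x + 3)

Eigenvalues and multiplicities (the geometric multiplicity of λ is n − rank(A − λI), which equals the number of Jordan blocks for λ):
  λ = -3: algebraic multiplicity = 1, geometric multiplicity = 1
  λ = 0: algebraic multiplicity = 4, geometric multiplicity = 2

Determining the block sizes for each eigenvalue:
  λ = -3: one block (gm = 1), so the single block has size am = 1 → block sizes [1]
  λ = 0: with am = 4 and gm = 2, the partition is not yet determined (e.g. several partitions of 4 into 2 parts exist). Let N = A − (0)·I. Computing rank(N^1) = 3, rank(N^2) = 1; the number of blocks of size ≥ j is rank(N^{j−1}) − rank(N^j), giving [2, 2]. So we have 2 block(s) of size 2 → block sizes [2, 2]

Assembling the blocks gives a Jordan form
J =
  [-3, 0, 0, 0, 0]
  [ 0, 0, 1, 0, 0]
  [ 0, 0, 0, 0, 0]
  [ 0, 0, 0, 0, 1]
  [ 0, 0, 0, 0, 0]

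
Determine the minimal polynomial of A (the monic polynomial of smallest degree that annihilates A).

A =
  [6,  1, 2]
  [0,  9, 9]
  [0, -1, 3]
x^3 - 18*x^2 + 108*x - 216

The characteristic polynomial is χ_A(x) = (x - 6)^3, so the eigenvalues are known. The minimal polynomial is
  m_A(x) = Π_λ (x − λ)^{k_λ}
where k_λ is the size of the *largest* Jordan block for λ (equivalently, the smallest k with (A − λI)^k v = 0 for every generalised eigenvector v of λ).

  λ = 6: largest Jordan block has size 3, contributing (x − 6)^3

So m_A(x) = (x - 6)^3 = x^3 - 18*x^2 + 108*x - 216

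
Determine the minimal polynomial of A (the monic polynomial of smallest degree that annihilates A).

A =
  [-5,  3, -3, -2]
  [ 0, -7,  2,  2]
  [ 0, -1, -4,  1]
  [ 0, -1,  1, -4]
x^3 + 15*x^2 + 75*x + 125

The characteristic polynomial is χ_A(x) = (x + 5)^4, so the eigenvalues are known. The minimal polynomial is
  m_A(x) = Π_λ (x − λ)^{k_λ}
where k_λ is the size of the *largest* Jordan block for λ (equivalently, the smallest k with (A − λI)^k v = 0 for every generalised eigenvector v of λ).

  λ = -5: largest Jordan block has size 3, contributing (x + 5)^3

So m_A(x) = (x + 5)^3 = x^3 + 15*x^2 + 75*x + 125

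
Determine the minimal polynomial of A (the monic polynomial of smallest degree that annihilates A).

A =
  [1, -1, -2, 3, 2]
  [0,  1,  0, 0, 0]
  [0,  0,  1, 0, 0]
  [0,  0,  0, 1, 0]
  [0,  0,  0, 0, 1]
x^2 - 2*x + 1

The characteristic polynomial is χ_A(x) = (x - 1)^5, so the eigenvalues are known. The minimal polynomial is
  m_A(x) = Π_λ (x − λ)^{k_λ}
where k_λ is the size of the *largest* Jordan block for λ (equivalently, the smallest k with (A − λI)^k v = 0 for every generalised eigenvector v of λ).

  λ = 1: largest Jordan block has size 2, contributing (x − 1)^2

So m_A(x) = (x - 1)^2 = x^2 - 2*x + 1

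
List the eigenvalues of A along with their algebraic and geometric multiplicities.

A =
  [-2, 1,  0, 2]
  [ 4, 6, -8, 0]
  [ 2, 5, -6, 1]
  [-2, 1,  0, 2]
λ = 0: alg = 4, geom = 2

Step 1 — factor the characteristic polynomial to read off the algebraic multiplicities:
  χ_A(x) = x^4

Step 2 — compute geometric multiplicities via the rank-nullity identity g(λ) = n − rank(A − λI):
  rank(A − (0)·I) = 2, so dim ker(A − (0)·I) = n − 2 = 2

Summary:
  λ = 0: algebraic multiplicity = 4, geometric multiplicity = 2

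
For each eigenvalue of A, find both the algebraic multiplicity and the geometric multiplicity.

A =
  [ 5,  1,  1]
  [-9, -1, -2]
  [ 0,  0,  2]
λ = 2: alg = 3, geom = 1

Step 1 — factor the characteristic polynomial to read off the algebraic multiplicities:
  χ_A(x) = (x - 2)^3

Step 2 — compute geometric multiplicities via the rank-nullity identity g(λ) = n − rank(A − λI):
  rank(A − (2)·I) = 2, so dim ker(A − (2)·I) = n − 2 = 1

Summary:
  λ = 2: algebraic multiplicity = 3, geometric multiplicity = 1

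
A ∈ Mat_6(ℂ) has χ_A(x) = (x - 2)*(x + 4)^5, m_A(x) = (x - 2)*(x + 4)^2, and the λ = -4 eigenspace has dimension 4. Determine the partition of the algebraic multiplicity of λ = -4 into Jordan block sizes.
Block sizes for λ = -4: [2, 1, 1, 1]

Step 1 — from the characteristic polynomial, algebraic multiplicity of λ = -4 is 5. From dim ker(A − (-4)·I) = 4, there are exactly 4 Jordan blocks for λ = -4.
Step 2 — from the minimal polynomial, the factor (x + 4)^2 tells us the largest block for λ = -4 has size 2.
Step 3 — with total size 5, 4 blocks, and largest block 2, the block sizes (in nonincreasing order) are [2, 1, 1, 1].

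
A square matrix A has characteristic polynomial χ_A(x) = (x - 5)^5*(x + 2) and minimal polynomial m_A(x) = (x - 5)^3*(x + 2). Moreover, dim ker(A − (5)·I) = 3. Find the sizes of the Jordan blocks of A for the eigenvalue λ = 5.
Block sizes for λ = 5: [3, 1, 1]

Step 1 — from the characteristic polynomial, algebraic multiplicity of λ = 5 is 5. From dim ker(A − (5)·I) = 3, there are exactly 3 Jordan blocks for λ = 5.
Step 2 — from the minimal polynomial, the factor (x − 5)^3 tells us the largest block for λ = 5 has size 3.
Step 3 — with total size 5, 3 blocks, and largest block 3, the block sizes (in nonincreasing order) are [3, 1, 1].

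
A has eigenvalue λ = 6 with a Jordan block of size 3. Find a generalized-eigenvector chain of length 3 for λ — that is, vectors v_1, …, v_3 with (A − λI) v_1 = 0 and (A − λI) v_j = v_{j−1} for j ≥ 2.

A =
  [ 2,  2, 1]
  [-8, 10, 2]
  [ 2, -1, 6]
A Jordan chain for λ = 6 of length 3:
v_1 = (2, 4, 0)ᵀ
v_2 = (-4, -8, 2)ᵀ
v_3 = (1, 0, 0)ᵀ

Let N = A − (6)·I. We want v_3 with N^3 v_3 = 0 but N^2 v_3 ≠ 0; then v_{j-1} := N · v_j for j = 3, …, 2.

Pick v_3 = (1, 0, 0)ᵀ.
Then v_2 = N · v_3 = (-4, -8, 2)ᵀ.
Then v_1 = N · v_2 = (2, 4, 0)ᵀ.

Sanity check: (A − (6)·I) v_1 = (0, 0, 0)ᵀ = 0. ✓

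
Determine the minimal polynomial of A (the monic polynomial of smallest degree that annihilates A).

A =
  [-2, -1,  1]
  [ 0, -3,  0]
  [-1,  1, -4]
x^2 + 6*x + 9

The characteristic polynomial is χ_A(x) = (x + 3)^3, so the eigenvalues are known. The minimal polynomial is
  m_A(x) = Π_λ (x − λ)^{k_λ}
where k_λ is the size of the *largest* Jordan block for λ (equivalently, the smallest k with (A − λI)^k v = 0 for every generalised eigenvector v of λ).

  λ = -3: largest Jordan block has size 2, contributing (x + 3)^2

So m_A(x) = (x + 3)^2 = x^2 + 6*x + 9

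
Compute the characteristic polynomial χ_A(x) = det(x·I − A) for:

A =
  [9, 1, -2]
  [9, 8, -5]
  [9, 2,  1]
x^3 - 18*x^2 + 108*x - 216

Expanding det(x·I − A) (e.g. by cofactor expansion or by noting that A is similar to its Jordan form J, which has the same characteristic polynomial as A) gives
  χ_A(x) = x^3 - 18*x^2 + 108*x - 216
which factors as (x - 6)^3. The eigenvalues (with algebraic multiplicities) are λ = 6 with multiplicity 3.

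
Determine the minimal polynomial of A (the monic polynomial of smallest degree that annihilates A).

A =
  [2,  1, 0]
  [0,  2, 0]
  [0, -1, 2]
x^2 - 4*x + 4

The characteristic polynomial is χ_A(x) = (x - 2)^3, so the eigenvalues are known. The minimal polynomial is
  m_A(x) = Π_λ (x − λ)^{k_λ}
where k_λ is the size of the *largest* Jordan block for λ (equivalently, the smallest k with (A − λI)^k v = 0 for every generalised eigenvector v of λ).

  λ = 2: largest Jordan block has size 2, contributing (x − 2)^2

So m_A(x) = (x - 2)^2 = x^2 - 4*x + 4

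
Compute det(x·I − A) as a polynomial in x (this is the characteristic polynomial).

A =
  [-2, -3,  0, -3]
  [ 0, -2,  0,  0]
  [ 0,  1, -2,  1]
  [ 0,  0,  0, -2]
x^4 + 8*x^3 + 24*x^2 + 32*x + 16

Expanding det(x·I − A) (e.g. by cofactor expansion or by noting that A is similar to its Jordan form J, which has the same characteristic polynomial as A) gives
  χ_A(x) = x^4 + 8*x^3 + 24*x^2 + 32*x + 16
which factors as (x + 2)^4. The eigenvalues (with algebraic multiplicities) are λ = -2 with multiplicity 4.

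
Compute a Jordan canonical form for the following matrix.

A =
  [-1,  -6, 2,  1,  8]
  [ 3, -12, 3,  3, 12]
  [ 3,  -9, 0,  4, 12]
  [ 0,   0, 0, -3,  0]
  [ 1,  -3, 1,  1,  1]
J_2(-3) ⊕ J_2(-3) ⊕ J_1(-3)

The characteristic polynomial is
  det(x·I − A) = x^5 + 15*x^4 + 90*x^3 + 270*x^2 + 405*x + 243 = (x + 3)^5

Eigenvalues and multiplicities (the geometric multiplicity of λ is n − rank(A − λI), which equals the number of Jordan blocks for λ):
  λ = -3: algebraic multiplicity = 5, geometric multiplicity = 3

Determining the block sizes for each eigenvalue:
  λ = -3: with am = 5 and gm = 3, the partition is not yet determined (e.g. several partitions of 5 into 3 parts exist). Let N = A − (-3)·I. Computing rank(N^1) = 2, rank(N^2) = 0; the number of blocks of size ≥ j is rank(N^{j−1}) − rank(N^j), giving [3, 2]. So we have 2 block(s) of size 2, 1 block(s) of size 1 → block sizes [2, 2, 1]

Assembling the blocks gives a Jordan form
J =
  [-3,  1,  0,  0,  0]
  [ 0, -3,  0,  0,  0]
  [ 0,  0, -3,  1,  0]
  [ 0,  0,  0, -3,  0]
  [ 0,  0,  0,  0, -3]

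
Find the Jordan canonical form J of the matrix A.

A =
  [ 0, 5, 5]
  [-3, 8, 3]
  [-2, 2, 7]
J_2(5) ⊕ J_1(5)

The characteristic polynomial is
  det(x·I − A) = x^3 - 15*x^2 + 75*x - 125 = (x - 5)^3

Eigenvalues and multiplicities (the geometric multiplicity of λ is n − rank(A − λI), which equals the number of Jordan blocks for λ):
  λ = 5: algebraic multiplicity = 3, geometric multiplicity = 2

Determining the block sizes for each eigenvalue:
  λ = 5: 2 blocks summing to 3 forces exactly one block of size 2 and the rest size 1 → block sizes [2, 1]

Assembling the blocks gives a Jordan form
J =
  [5, 1, 0]
  [0, 5, 0]
  [0, 0, 5]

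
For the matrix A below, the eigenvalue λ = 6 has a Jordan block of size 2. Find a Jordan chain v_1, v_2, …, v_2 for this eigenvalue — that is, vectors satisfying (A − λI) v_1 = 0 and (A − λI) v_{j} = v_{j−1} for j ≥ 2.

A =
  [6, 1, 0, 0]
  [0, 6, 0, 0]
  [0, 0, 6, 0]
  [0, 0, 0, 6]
A Jordan chain for λ = 6 of length 2:
v_1 = (1, 0, 0, 0)ᵀ
v_2 = (0, 1, 0, 0)ᵀ

Let N = A − (6)·I. We want v_2 with N^2 v_2 = 0 but N^1 v_2 ≠ 0; then v_{j-1} := N · v_j for j = 2, …, 2.

Pick v_2 = (0, 1, 0, 0)ᵀ.
Then v_1 = N · v_2 = (1, 0, 0, 0)ᵀ.

Sanity check: (A − (6)·I) v_1 = (0, 0, 0, 0)ᵀ = 0. ✓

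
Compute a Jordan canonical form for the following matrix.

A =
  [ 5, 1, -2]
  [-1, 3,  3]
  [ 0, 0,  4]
J_3(4)

The characteristic polynomial is
  det(x·I − A) = x^3 - 12*x^2 + 48*x - 64 = (x - 4)^3

Eigenvalues and multiplicities (the geometric multiplicity of λ is n − rank(A − λI), which equals the number of Jordan blocks for λ):
  λ = 4: algebraic multiplicity = 3, geometric multiplicity = 1

Determining the block sizes for each eigenvalue:
  λ = 4: one block (gm = 1), so the single block has size am = 3 → block sizes [3]

Assembling the blocks gives a Jordan form
J =
  [4, 1, 0]
  [0, 4, 1]
  [0, 0, 4]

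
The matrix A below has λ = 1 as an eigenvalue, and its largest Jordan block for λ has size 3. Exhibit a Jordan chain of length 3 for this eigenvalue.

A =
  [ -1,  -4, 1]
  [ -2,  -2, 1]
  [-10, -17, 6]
A Jordan chain for λ = 1 of length 3:
v_1 = (2, 0, 4)ᵀ
v_2 = (-2, -2, -10)ᵀ
v_3 = (1, 0, 0)ᵀ

Let N = A − (1)·I. We want v_3 with N^3 v_3 = 0 but N^2 v_3 ≠ 0; then v_{j-1} := N · v_j for j = 3, …, 2.

Pick v_3 = (1, 0, 0)ᵀ.
Then v_2 = N · v_3 = (-2, -2, -10)ᵀ.
Then v_1 = N · v_2 = (2, 0, 4)ᵀ.

Sanity check: (A − (1)·I) v_1 = (0, 0, 0)ᵀ = 0. ✓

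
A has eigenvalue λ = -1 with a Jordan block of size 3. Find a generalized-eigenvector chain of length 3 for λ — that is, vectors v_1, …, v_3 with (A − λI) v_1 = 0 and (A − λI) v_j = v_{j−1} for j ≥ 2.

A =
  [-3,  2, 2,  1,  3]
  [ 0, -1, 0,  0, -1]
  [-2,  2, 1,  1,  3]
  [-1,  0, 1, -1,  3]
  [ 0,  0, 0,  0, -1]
A Jordan chain for λ = -1 of length 3:
v_1 = (-1, 0, -1, 0, 0)ᵀ
v_2 = (-2, 0, -2, -1, 0)ᵀ
v_3 = (1, 0, 0, 0, 0)ᵀ

Let N = A − (-1)·I. We want v_3 with N^3 v_3 = 0 but N^2 v_3 ≠ 0; then v_{j-1} := N · v_j for j = 3, …, 2.

Pick v_3 = (1, 0, 0, 0, 0)ᵀ.
Then v_2 = N · v_3 = (-2, 0, -2, -1, 0)ᵀ.
Then v_1 = N · v_2 = (-1, 0, -1, 0, 0)ᵀ.

Sanity check: (A − (-1)·I) v_1 = (0, 0, 0, 0, 0)ᵀ = 0. ✓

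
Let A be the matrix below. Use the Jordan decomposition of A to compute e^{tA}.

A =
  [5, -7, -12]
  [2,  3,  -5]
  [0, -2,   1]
e^{tA} =
  [-5*t^2*exp(3*t) + 2*t*exp(3*t) + exp(3*t), 5*t^2*exp(3*t) - 7*t*exp(3*t), 35*t^2*exp(3*t)/2 - 12*t*exp(3*t)]
  [2*t^2*exp(3*t) + 2*t*exp(3*t), -2*t^2*exp(3*t) + exp(3*t), -7*t^2*exp(3*t) - 5*t*exp(3*t)]
  [-2*t^2*exp(3*t), 2*t^2*exp(3*t) - 2*t*exp(3*t), 7*t^2*exp(3*t) - 2*t*exp(3*t) + exp(3*t)]

Strategy: write A = P · J · P⁻¹ where J is a Jordan canonical form, so e^{tA} = P · e^{tJ} · P⁻¹, and e^{tJ} can be computed block-by-block.

A has Jordan form
J =
  [3, 1, 0]
  [0, 3, 1]
  [0, 0, 3]
(up to reordering of blocks).

Per-block formulas:
  For a 3×3 Jordan block J_3(3): exp(t · J_3(3)) = e^(3t)·(I + t·N + (t^2/2)·N^2), where N is the 3×3 nilpotent shift.

After assembling e^{tJ} and conjugating by P, we get:

e^{tA} =
  [-5*t^2*exp(3*t) + 2*t*exp(3*t) + exp(3*t), 5*t^2*exp(3*t) - 7*t*exp(3*t), 35*t^2*exp(3*t)/2 - 12*t*exp(3*t)]
  [2*t^2*exp(3*t) + 2*t*exp(3*t), -2*t^2*exp(3*t) + exp(3*t), -7*t^2*exp(3*t) - 5*t*exp(3*t)]
  [-2*t^2*exp(3*t), 2*t^2*exp(3*t) - 2*t*exp(3*t), 7*t^2*exp(3*t) - 2*t*exp(3*t) + exp(3*t)]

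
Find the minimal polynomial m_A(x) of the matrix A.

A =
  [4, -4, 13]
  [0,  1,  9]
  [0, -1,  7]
x^3 - 12*x^2 + 48*x - 64

The characteristic polynomial is χ_A(x) = (x - 4)^3, so the eigenvalues are known. The minimal polynomial is
  m_A(x) = Π_λ (x − λ)^{k_λ}
where k_λ is the size of the *largest* Jordan block for λ (equivalently, the smallest k with (A − λI)^k v = 0 for every generalised eigenvector v of λ).

  λ = 4: largest Jordan block has size 3, contributing (x − 4)^3

So m_A(x) = (x - 4)^3 = x^3 - 12*x^2 + 48*x - 64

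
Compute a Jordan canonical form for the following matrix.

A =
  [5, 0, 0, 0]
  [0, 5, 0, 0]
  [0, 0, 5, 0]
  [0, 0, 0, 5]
J_1(5) ⊕ J_1(5) ⊕ J_1(5) ⊕ J_1(5)

The characteristic polynomial is
  det(x·I − A) = x^4 - 20*x^3 + 150*x^2 - 500*x + 625 = (x - 5)^4

Eigenvalues and multiplicities (the geometric multiplicity of λ is n − rank(A − λI), which equals the number of Jordan blocks for λ):
  λ = 5: algebraic multiplicity = 4, geometric multiplicity = 4

Determining the block sizes for each eigenvalue:
  λ = 5: gm = am = 4, so every block has size 1 → block sizes [1, 1, 1, 1]

Assembling the blocks gives a Jordan form
J =
  [5, 0, 0, 0]
  [0, 5, 0, 0]
  [0, 0, 5, 0]
  [0, 0, 0, 5]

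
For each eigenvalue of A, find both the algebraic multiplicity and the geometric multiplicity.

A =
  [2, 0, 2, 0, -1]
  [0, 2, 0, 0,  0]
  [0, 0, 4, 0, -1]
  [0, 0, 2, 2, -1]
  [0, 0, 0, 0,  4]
λ = 2: alg = 3, geom = 3; λ = 4: alg = 2, geom = 1

Step 1 — factor the characteristic polynomial to read off the algebraic multiplicities:
  χ_A(x) = (x - 4)^2*(x - 2)^3

Step 2 — compute geometric multiplicities via the rank-nullity identity g(λ) = n − rank(A − λI):
  rank(A − (2)·I) = 2, so dim ker(A − (2)·I) = n − 2 = 3
  rank(A − (4)·I) = 4, so dim ker(A − (4)·I) = n − 4 = 1

Summary:
  λ = 2: algebraic multiplicity = 3, geometric multiplicity = 3
  λ = 4: algebraic multiplicity = 2, geometric multiplicity = 1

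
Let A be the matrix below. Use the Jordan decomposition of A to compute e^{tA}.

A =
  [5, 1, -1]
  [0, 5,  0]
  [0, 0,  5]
e^{tA} =
  [exp(5*t), t*exp(5*t), -t*exp(5*t)]
  [0, exp(5*t), 0]
  [0, 0, exp(5*t)]

Strategy: write A = P · J · P⁻¹ where J is a Jordan canonical form, so e^{tA} = P · e^{tJ} · P⁻¹, and e^{tJ} can be computed block-by-block.

A has Jordan form
J =
  [5, 1, 0]
  [0, 5, 0]
  [0, 0, 5]
(up to reordering of blocks).

Per-block formulas:
  For a 2×2 Jordan block J_2(5): exp(t · J_2(5)) = e^(5t)·(I + t·N), where N is the 2×2 nilpotent shift.
  For a 1×1 block at λ = 5: exp(t · [5]) = [e^(5t)].

After assembling e^{tJ} and conjugating by P, we get:

e^{tA} =
  [exp(5*t), t*exp(5*t), -t*exp(5*t)]
  [0, exp(5*t), 0]
  [0, 0, exp(5*t)]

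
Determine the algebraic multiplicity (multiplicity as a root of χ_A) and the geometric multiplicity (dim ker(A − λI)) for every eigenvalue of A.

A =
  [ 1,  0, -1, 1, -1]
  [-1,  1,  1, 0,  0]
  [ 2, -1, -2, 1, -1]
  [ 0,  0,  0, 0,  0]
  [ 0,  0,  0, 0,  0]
λ = 0: alg = 5, geom = 3

Step 1 — factor the characteristic polynomial to read off the algebraic multiplicities:
  χ_A(x) = x^5

Step 2 — compute geometric multiplicities via the rank-nullity identity g(λ) = n − rank(A − λI):
  rank(A − (0)·I) = 2, so dim ker(A − (0)·I) = n − 2 = 3

Summary:
  λ = 0: algebraic multiplicity = 5, geometric multiplicity = 3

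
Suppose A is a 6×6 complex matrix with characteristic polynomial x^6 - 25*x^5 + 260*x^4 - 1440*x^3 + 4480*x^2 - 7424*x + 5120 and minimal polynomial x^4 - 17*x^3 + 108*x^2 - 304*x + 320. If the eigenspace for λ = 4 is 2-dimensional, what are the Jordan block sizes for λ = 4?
Block sizes for λ = 4: [3, 2]

Step 1 — from the characteristic polynomial, algebraic multiplicity of λ = 4 is 5. From dim ker(A − (4)·I) = 2, there are exactly 2 Jordan blocks for λ = 4.
Step 2 — from the minimal polynomial, the factor (x − 4)^3 tells us the largest block for λ = 4 has size 3.
Step 3 — with total size 5, 2 blocks, and largest block 3, the block sizes (in nonincreasing order) are [3, 2].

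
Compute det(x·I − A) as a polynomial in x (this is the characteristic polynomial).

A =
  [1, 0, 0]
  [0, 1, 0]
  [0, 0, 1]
x^3 - 3*x^2 + 3*x - 1

Expanding det(x·I − A) (e.g. by cofactor expansion or by noting that A is similar to its Jordan form J, which has the same characteristic polynomial as A) gives
  χ_A(x) = x^3 - 3*x^2 + 3*x - 1
which factors as (x - 1)^3. The eigenvalues (with algebraic multiplicities) are λ = 1 with multiplicity 3.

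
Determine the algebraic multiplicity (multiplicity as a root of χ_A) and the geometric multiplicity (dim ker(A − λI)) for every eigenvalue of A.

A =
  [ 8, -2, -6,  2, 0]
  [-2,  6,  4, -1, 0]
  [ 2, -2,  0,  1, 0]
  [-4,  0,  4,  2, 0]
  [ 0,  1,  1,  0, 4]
λ = 4: alg = 5, geom = 3

Step 1 — factor the characteristic polynomial to read off the algebraic multiplicities:
  χ_A(x) = (x - 4)^5

Step 2 — compute geometric multiplicities via the rank-nullity identity g(λ) = n − rank(A − λI):
  rank(A − (4)·I) = 2, so dim ker(A − (4)·I) = n − 2 = 3

Summary:
  λ = 4: algebraic multiplicity = 5, geometric multiplicity = 3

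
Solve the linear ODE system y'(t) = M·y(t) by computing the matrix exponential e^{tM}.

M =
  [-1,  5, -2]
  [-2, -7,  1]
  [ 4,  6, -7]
e^{tM} =
  [-t^2*exp(-5*t) + 4*t*exp(-5*t) + exp(-5*t), -t^2*exp(-5*t) + 5*t*exp(-5*t), t^2*exp(-5*t)/2 - 2*t*exp(-5*t)]
  [-2*t*exp(-5*t), -2*t*exp(-5*t) + exp(-5*t), t*exp(-5*t)]
  [-2*t^2*exp(-5*t) + 4*t*exp(-5*t), -2*t^2*exp(-5*t) + 6*t*exp(-5*t), t^2*exp(-5*t) - 2*t*exp(-5*t) + exp(-5*t)]

Strategy: write M = P · J · P⁻¹ where J is a Jordan canonical form, so e^{tM} = P · e^{tJ} · P⁻¹, and e^{tJ} can be computed block-by-block.

M has Jordan form
J =
  [-5,  1,  0]
  [ 0, -5,  1]
  [ 0,  0, -5]
(up to reordering of blocks).

Per-block formulas:
  For a 3×3 Jordan block J_3(-5): exp(t · J_3(-5)) = e^(-5t)·(I + t·N + (t^2/2)·N^2), where N is the 3×3 nilpotent shift.

After assembling e^{tJ} and conjugating by P, we get:

e^{tM} =
  [-t^2*exp(-5*t) + 4*t*exp(-5*t) + exp(-5*t), -t^2*exp(-5*t) + 5*t*exp(-5*t), t^2*exp(-5*t)/2 - 2*t*exp(-5*t)]
  [-2*t*exp(-5*t), -2*t*exp(-5*t) + exp(-5*t), t*exp(-5*t)]
  [-2*t^2*exp(-5*t) + 4*t*exp(-5*t), -2*t^2*exp(-5*t) + 6*t*exp(-5*t), t^2*exp(-5*t) - 2*t*exp(-5*t) + exp(-5*t)]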